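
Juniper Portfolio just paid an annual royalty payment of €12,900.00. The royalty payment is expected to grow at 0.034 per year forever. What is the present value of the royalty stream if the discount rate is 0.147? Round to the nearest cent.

€118040.71

D₁ = D₀ × (1 + g) = €12,900.00 × 1.034 = €13,338.6000
Growing perpetuity: P = D₁ / (r − g) = €13,338.6000 / (0.147 − 0.034) = €118,040.71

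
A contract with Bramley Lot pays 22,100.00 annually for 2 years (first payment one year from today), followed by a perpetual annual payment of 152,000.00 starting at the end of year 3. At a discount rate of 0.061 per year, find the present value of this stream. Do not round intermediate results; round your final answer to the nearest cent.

PV of 2-year annuity: 22,100.00 × [1 − (1+0.061)^−2] / 0.061 = 40461.26882
Perpetuity value at year 2: 152,000.00 / 0.061 = 2491803.27869
PV of perpetuity: 2491803.27869 / (1+0.061)^2 = 2213517.62887
Total PV = 40461.26882 + 2213517.62887 = 2253978.89769

2253978.90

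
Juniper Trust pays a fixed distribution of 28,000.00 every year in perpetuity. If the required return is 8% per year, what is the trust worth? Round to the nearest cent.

Level perpetuity: PV = C / r = 28,000.00 / 0.08 = 350,000.00

350000.00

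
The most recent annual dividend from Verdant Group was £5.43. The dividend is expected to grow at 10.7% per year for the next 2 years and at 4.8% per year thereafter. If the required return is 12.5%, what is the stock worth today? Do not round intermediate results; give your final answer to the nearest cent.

D_1 = 6.01101
D_2 = 6.65419
Terminal value at year 2: TV = D_2×(1+g_2)/(r−g_2) = 6.97359/0.077 = 90.56609
P_0 = D_1/(1+r)^1 + D_2/(1+r)^2 + TV/(1+r)^2
    = 5.34312 + 5.25763 + 71.55839 = 82.15914

£82.16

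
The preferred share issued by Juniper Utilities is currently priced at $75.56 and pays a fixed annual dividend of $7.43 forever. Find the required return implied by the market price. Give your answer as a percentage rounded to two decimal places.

P = C/r ⇒ r = C/P = $7.43/$75.56 = 0.098332

9.83%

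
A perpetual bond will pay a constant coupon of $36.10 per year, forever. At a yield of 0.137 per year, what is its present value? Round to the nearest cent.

$263.50

Level perpetuity: PV = C / r = $36.10 / 0.137 = $263.50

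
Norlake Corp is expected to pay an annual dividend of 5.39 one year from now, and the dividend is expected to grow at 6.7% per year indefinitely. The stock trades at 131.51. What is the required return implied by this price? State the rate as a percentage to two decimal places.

10.80%

P = D₁/(r − g) ⇒ r = D₁/P + g = 5.3900/131.51 + 0.067 = 0.040985 + 0.067 = 0.107985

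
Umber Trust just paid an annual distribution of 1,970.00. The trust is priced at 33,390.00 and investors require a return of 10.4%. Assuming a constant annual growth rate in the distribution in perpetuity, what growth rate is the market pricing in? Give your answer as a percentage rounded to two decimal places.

P = D₀(1+g)/(r−g) ⇒ P(r−g) = D₀(1+g) ⇒ g(P+D₀) = P·r − D₀
g = (P·r − D₀)/(P + D₀) = (33,390.00×0.104 − 1,970.00) / (33,390.00 + 1,970.00) = 0.042493

4.25%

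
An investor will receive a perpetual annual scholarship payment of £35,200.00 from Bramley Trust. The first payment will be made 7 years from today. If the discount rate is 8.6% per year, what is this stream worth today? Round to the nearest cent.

£249496.96

Value at end of year 6: C / r = £35,200.00 / 0.086 = £409,302.3256
Discount to today: PV = £409,302.3256 / (1 + 0.086)^6 = £409,302.3256 / 1.640510 = £249,496.96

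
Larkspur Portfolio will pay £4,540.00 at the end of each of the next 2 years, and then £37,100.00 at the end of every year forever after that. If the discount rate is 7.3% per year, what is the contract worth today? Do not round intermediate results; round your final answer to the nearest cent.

PV of 2-year annuity: £4,540.00 × [1 − (1+0.073)^−2] / 0.073 = 8174.39672
Perpetuity value at year 2: £37,100.00 / 0.073 = 508219.17808
PV of perpetuity: 508219.17808 / (1+0.073)^2 = 441419.59256
Total PV = 8174.39672 + 441419.59256 = 449593.98928

£449593.99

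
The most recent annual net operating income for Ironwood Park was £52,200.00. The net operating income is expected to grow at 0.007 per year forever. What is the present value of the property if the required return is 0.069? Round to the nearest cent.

D₁ = D₀ × (1 + g) = £52,200.00 × 1.007 = £52,565.4000
Growing perpetuity: P = D₁ / (r − g) = £52,565.4000 / (0.069 − 0.007) = £847,829.03

£847829.03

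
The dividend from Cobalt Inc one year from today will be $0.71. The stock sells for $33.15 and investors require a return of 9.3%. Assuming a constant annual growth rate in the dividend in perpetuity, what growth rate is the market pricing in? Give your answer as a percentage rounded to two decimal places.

7.16%

P = D₁/(r−g) ⇒ g = r − D₁/P = 0.093 − $0.71/$33.15 = 0.071582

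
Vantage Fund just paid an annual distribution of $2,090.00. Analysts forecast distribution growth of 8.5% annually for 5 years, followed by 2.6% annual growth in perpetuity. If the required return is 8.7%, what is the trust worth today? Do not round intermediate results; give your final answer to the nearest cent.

D_1 = 2267.65000
D_2 = 2460.40025
D_3 = 2669.53427
D_4 = 2896.44468
D_5 = 3142.64248
Terminal value at year 5: TV = D_5×(1+g_2)/(r−g_2) = 3224.35119/0.061 = 52858.21618
P_0 = D_1/(1+r)^1 + D_2/(1+r)^2 + D_3/(1+r)^3 + D_4/(1+r)^4 + D_5/(1+r)^5 + TV/(1+r)^5
    = 2086.15455 + 2082.31618 + 2078.48487 + 2074.66062 + 2070.84339 + 34830.90690 = 45223.36651

$45223.37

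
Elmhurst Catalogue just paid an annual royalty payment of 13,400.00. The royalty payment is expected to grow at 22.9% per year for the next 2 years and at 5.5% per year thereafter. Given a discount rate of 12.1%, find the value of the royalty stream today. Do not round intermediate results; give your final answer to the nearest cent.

288255.03

D_1 = 16468.60000
D_2 = 20239.90940
Terminal value at year 2: TV = D_2×(1+g_2)/(r−g_2) = 21353.10442/0.066 = 323531.88511
P_0 = D_1/(1+r)^1 + D_2/(1+r)^2 + TV/(1+r)^2
    = 14690.99019 + 16106.35766 + 257457.68689 = 288255.03474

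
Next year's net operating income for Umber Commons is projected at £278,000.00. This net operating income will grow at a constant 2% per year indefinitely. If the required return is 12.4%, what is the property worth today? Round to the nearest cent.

Growing perpetuity: P = D₁ / (r − g) = £278,000.0000 / (0.124 − 0.02) = £2,673,076.92

£2673076.92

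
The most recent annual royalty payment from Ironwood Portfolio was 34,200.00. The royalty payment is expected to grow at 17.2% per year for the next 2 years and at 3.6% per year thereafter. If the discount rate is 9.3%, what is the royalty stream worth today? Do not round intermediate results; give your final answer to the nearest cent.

D_1 = 40082.40000
D_2 = 46976.57280
Terminal value at year 2: TV = D_2×(1+g_2)/(r−g_2) = 48667.72942/0.057 = 853819.81440
P_0 = D_1/(1+r)^1 + D_2/(1+r)^2 + TV/(1+r)^2
    = 36671.91217 + 39322.48953 + 714703.49400 = 790697.89570

790697.90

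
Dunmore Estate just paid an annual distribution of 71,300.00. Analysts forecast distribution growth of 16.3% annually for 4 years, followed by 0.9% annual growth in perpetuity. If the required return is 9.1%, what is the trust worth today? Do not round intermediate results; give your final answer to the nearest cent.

D_1 = 82921.90000
D_2 = 96438.16970
D_3 = 112157.59136
D_4 = 130439.27875
Terminal value at year 4: TV = D_4×(1+g_2)/(r−g_2) = 131613.23226/0.082 = 1605039.41783
P_0 = D_1/(1+r)^1 + D_2/(1+r)^2 + D_3/(1+r)^3 + D_4/(1+r)^4 + TV/(1+r)^4
    = 76005.40788 + 81021.34681 + 86368.31012 + 92068.14360 + 1132887.27916 = 1468350.48757

1468350.49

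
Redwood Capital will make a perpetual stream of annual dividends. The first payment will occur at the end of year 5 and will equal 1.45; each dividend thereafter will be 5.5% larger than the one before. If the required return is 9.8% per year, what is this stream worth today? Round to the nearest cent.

23.20

Value at end of year 4: C₁ / (r − g) = 1.45 / (0.098 − 0.055) = 33.7209
Discount to today: PV = 33.7209 / (1 + 0.098)^4 = 33.7209 / 1.453481 = 23.20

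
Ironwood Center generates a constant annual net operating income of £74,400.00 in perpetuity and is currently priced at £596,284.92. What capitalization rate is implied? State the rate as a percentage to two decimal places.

P = C/r ⇒ r = C/P = £74,400.00/£596,284.92 = 0.124773

12.48%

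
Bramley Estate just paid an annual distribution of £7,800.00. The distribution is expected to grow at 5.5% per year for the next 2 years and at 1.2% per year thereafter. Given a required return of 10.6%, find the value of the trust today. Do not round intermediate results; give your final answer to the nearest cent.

D_1 = 8229.00000
D_2 = 8681.59500
Terminal value at year 2: TV = D_2×(1+g_2)/(r−g_2) = 8785.77414/0.094 = 93465.68234
P_0 = D_1/(1+r)^1 + D_2/(1+r)^2 + TV/(1+r)^2
    = 7440.32550 + 7097.23635 + 76408.54450 = 90946.10634

£90946.11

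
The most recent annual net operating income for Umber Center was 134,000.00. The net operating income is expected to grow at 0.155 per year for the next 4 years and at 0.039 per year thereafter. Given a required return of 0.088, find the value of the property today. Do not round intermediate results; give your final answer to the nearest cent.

D_1 = 154770.00000
D_2 = 178759.35000
D_3 = 206467.04925
D_4 = 238469.44188
Terminal value at year 4: TV = D_4×(1+g_2)/(r−g_2) = 247769.75012/0.049 = 5056525.51260
P_0 = D_1/(1+r)^1 + D_2/(1+r)^2 + D_3/(1+r)^3 + D_4/(1+r)^4 + TV/(1+r)^4
    = 142251.83824 + 151011.83195 + 160311.27381 + 170183.38350 + 3608582.35625 = 4232340.68374

4232340.68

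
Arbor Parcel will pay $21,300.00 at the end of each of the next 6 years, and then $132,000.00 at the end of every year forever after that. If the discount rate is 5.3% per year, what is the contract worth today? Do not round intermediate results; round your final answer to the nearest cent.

$1934037.63

PV of 6-year annuity: $21,300.00 × [1 − (1+0.053)^−6] / 0.053 = 107082.70092
Perpetuity value at year 6: $132,000.00 / 0.053 = 2490566.03774
PV of perpetuity: 2490566.03774 / (1+0.053)^6 = 1826954.93345
Total PV = 107082.70092 + 1826954.93345 = 1934037.63437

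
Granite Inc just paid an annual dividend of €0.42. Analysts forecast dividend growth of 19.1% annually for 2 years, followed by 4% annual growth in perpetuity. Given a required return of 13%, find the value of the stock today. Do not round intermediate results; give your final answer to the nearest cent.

€6.30

D_1 = 0.50022
D_2 = 0.59576
Terminal value at year 2: TV = D_2×(1+g_2)/(r−g_2) = 0.61959/0.09 = 6.88436
P_0 = D_1/(1+r)^1 + D_2/(1+r)^2 + TV/(1+r)^2
    = 0.44267 + 0.46657 + 5.39146 = 6.30071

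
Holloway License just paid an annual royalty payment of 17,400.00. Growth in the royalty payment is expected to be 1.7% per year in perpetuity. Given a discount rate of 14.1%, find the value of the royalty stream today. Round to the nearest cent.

142708.06

D₁ = D₀ × (1 + g) = 17,400.00 × 1.017 = 17,695.8000
Growing perpetuity: P = D₁ / (r − g) = 17,695.8000 / (0.141 − 0.017) = 142,708.06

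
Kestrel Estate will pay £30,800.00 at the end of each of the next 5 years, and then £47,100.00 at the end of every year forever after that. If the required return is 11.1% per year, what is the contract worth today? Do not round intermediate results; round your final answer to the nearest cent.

£364232.44

PV of 5-year annuity: £30,800.00 × [1 − (1+0.111)^−5] / 0.111 = 113547.85338
Perpetuity value at year 5: £47,100.00 / 0.111 = 424324.32432
PV of perpetuity: 424324.32432 / (1+0.111)^5 = 250684.58750
Total PV = 113547.85338 + 250684.58750 = 364232.44088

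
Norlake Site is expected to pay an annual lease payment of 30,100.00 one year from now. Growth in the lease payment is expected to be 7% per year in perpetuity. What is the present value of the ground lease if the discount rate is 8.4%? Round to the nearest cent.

Growing perpetuity: P = D₁ / (r − g) = 30,100.0000 / (0.084 − 0.07) = 2,150,000.00

2150000.00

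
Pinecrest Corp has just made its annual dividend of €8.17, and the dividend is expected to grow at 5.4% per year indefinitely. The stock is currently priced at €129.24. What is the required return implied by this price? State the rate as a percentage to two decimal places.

D₁ = €8.17 × 1.054 = €8.6112
P = D₁/(r − g) ⇒ r = D₁/P + g = €8.6112/€129.24 + 0.054 = 0.066629 + 0.054 = 0.120629

12.06%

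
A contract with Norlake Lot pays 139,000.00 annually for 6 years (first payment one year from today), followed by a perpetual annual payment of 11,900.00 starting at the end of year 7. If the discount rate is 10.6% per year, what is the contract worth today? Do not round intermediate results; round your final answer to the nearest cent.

PV of 6-year annuity: 139,000.00 × [1 − (1+0.106)^−6] / 0.106 = 594883.48002
Perpetuity value at year 6: 11,900.00 / 0.106 = 112264.15094
PV of perpetuity: 112264.15094 / (1+0.106)^6 = 61335.27747
Total PV = 594883.48002 + 61335.27747 = 656218.75749

656218.76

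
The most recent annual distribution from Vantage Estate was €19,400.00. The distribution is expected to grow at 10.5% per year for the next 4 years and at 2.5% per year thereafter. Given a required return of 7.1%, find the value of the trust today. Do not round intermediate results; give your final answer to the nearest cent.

D_1 = 21437.00000
D_2 = 23687.88500
D_3 = 26175.11293
D_4 = 28923.49978
Terminal value at year 4: TV = D_4×(1+g_2)/(r−g_2) = 29646.58728/0.046 = 644491.02775
P_0 = D_1/(1+r)^1 + D_2/(1+r)^2 + D_3/(1+r)^3 + D_4/(1+r)^4 + TV/(1+r)^4
    = 20015.87302 + 20651.29756 + 21306.89430 + 21983.30365 + 489845.35300 = 573802.72152

€573802.72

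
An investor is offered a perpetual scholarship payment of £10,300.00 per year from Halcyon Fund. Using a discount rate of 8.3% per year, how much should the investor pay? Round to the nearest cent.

£124096.39

Level perpetuity: PV = C / r = £10,300.00 / 0.083 = £124,096.39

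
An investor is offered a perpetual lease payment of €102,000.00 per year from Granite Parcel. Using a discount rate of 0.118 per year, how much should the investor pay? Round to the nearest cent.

€864406.78

Level perpetuity: PV = C / r = €102,000.00 / 0.118 = €864,406.78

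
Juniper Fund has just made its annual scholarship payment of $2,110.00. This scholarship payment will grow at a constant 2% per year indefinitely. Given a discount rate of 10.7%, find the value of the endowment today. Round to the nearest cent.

$24737.93

D₁ = D₀ × (1 + g) = $2,110.00 × 1.02 = $2,152.2000
Growing perpetuity: P = D₁ / (r − g) = $2,152.2000 / (0.107 − 0.02) = $24,737.93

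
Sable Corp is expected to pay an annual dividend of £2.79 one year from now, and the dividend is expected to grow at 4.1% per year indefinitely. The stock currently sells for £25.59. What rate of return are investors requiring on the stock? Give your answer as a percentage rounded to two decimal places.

15.00%

P = D₁/(r − g) ⇒ r = D₁/P + g = £2.7900/£25.59 + 0.041 = 0.109027 + 0.041 = 0.150027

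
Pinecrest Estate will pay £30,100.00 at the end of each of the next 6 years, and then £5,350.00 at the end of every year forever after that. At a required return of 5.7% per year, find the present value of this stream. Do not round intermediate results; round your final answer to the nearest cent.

£216719.06

PV of 6-year annuity: £30,100.00 × [1 − (1+0.057)^−6] / 0.057 = 149416.90161
Perpetuity value at year 6: £5,350.00 / 0.057 = 93859.64912
PV of perpetuity: 93859.64912 / (1+0.057)^6 = 67302.15997
Total PV = 149416.90161 + 67302.15997 = 216719.06158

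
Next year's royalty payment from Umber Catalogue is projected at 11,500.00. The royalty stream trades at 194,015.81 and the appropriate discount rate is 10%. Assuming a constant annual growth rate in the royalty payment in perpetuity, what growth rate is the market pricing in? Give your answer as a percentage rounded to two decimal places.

4.07%

P = D₁/(r−g) ⇒ g = r − D₁/P = 0.1 − 11,500.00/194,015.81 = 0.040726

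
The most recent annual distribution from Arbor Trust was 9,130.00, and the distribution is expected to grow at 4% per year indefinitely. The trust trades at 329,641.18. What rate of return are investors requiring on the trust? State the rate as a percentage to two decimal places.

6.88%

D₁ = 9,130.00 × 1.04 = 9,495.2000
P = D₁/(r − g) ⇒ r = D₁/P + g = 9,495.2000/329,641.18 + 0.04 = 0.028805 + 0.04 = 0.068805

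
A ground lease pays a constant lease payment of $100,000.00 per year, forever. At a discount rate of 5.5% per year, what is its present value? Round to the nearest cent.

Level perpetuity: PV = C / r = $100,000.00 / 0.055 = $1,818,181.82

$1818181.82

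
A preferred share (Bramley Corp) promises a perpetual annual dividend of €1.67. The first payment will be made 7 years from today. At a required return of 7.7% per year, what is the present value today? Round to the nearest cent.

Value at end of year 6: C / r = €1.67 / 0.077 = €21.6883
Discount to today: PV = €21.6883 / (1 + 0.077)^6 = €21.6883 / 1.560609 = €13.90

€13.90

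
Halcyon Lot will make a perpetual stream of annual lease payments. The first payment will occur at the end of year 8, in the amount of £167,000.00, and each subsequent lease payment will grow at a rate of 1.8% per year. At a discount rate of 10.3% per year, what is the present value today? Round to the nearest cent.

£989165.49

Value at end of year 7: C₁ / (r − g) = £167,000.00 / (0.103 − 0.018) = £1,964,705.8824
Discount to today: PV = £1,964,705.8824 / (1 + 0.103)^7 = £1,964,705.8824 / 1.986226 = £989,165.49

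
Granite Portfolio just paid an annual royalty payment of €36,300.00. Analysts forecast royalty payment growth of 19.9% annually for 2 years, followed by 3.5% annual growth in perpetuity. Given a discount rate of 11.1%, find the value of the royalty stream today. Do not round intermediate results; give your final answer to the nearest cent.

D_1 = 43523.70000
D_2 = 52184.91630
Terminal value at year 2: TV = D_2×(1+g_2)/(r−g_2) = 54011.38837/0.076 = 710676.16277
P_0 = D_1/(1+r)^1 + D_2/(1+r)^2 + TV/(1+r)^2
    = 39175.24752 + 42278.23743 + 575762.83865 = 657216.32361

€657216.32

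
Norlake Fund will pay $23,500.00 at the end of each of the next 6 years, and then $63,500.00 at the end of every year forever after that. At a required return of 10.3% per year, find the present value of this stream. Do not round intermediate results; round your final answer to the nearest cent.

PV of 6-year annuity: $23,500.00 × [1 − (1+0.103)^−6] / 0.103 = 101455.06323
Perpetuity value at year 6: $63,500.00 / 0.103 = 616504.85437
PV of perpetuity: 616504.85437 / (1+0.103)^6 = 342360.32182
Total PV = 101455.06323 + 342360.32182 = 443815.38505

$443815.39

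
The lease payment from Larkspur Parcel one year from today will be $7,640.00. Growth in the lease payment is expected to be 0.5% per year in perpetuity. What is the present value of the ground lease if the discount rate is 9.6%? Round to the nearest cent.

$83956.04

Growing perpetuity: P = D₁ / (r − g) = $7,640.0000 / (0.096 − 0.005) = $83,956.04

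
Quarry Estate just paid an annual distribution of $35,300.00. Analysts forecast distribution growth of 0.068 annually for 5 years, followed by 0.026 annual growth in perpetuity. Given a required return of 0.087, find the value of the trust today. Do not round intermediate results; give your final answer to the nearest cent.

$711084.30

D_1 = 37700.40000
D_2 = 40264.02720
D_3 = 43001.98105
D_4 = 45926.11576
D_5 = 49049.09163
Terminal value at year 5: TV = D_5×(1+g_2)/(r−g_2) = 50324.36802/0.061 = 824989.63959
P_0 = D_1/(1+r)^1 + D_2/(1+r)^2 + D_3/(1+r)^3 + D_4/(1+r)^4 + D_5/(1+r)^5 + TV/(1+r)^5
    = 34682.98068 + 34076.74643 + 33481.10873 + 32895.88235 + 32320.88533 + 543626.69425 = 711084.29777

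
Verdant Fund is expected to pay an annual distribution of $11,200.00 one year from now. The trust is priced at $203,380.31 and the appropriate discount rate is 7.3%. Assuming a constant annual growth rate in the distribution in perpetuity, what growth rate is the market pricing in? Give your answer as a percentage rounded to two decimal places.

1.79%

P = D₁/(r−g) ⇒ g = r − D₁/P = 0.073 − $11,200.00/$203,380.31 = 0.017931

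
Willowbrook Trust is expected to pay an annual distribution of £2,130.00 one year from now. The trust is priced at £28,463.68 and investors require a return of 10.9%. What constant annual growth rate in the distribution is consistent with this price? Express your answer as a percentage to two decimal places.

3.42%

P = D₁/(r−g) ⇒ g = r − D₁/P = 0.109 − £2,130.00/£28,463.68 = 0.034168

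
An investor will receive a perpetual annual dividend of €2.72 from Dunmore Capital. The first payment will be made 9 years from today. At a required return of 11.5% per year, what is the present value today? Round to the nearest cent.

Value at end of year 8: C / r = €2.72 / 0.115 = €23.6522
Discount to today: PV = €23.6522 / (1 + 0.115)^8 = €23.6522 / 2.388905 = €9.90

€9.90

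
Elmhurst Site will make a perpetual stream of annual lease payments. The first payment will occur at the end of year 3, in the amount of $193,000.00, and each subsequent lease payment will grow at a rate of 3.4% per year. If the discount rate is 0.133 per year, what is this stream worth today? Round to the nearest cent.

Value at end of year 2: C₁ / (r − g) = $193,000.00 / (0.133 − 0.034) = $1,949,494.9495
Discount to today: PV = $1,949,494.9495 / (1 + 0.133)^2 = $1,949,494.9495 / 1.283689 = $1,518,666.09

$1518666.09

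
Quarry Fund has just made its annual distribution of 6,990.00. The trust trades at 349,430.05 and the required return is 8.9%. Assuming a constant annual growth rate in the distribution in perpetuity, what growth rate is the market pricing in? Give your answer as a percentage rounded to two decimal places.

6.76%

P = D₀(1+g)/(r−g) ⇒ P(r−g) = D₀(1+g) ⇒ g(P+D₀) = P·r − D₀
g = (P·r − D₀)/(P + D₀) = (349,430.05×0.089 − 6,990.00) / (349,430.05 + 6,990.00) = 0.067643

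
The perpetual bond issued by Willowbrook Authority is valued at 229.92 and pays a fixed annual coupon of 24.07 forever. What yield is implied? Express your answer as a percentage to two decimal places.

10.47%

P = C/r ⇒ r = C/P = 24.07/229.92 = 0.104689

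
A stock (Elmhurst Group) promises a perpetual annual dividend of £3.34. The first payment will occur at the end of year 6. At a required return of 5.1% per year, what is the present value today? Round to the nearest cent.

Value at end of year 5: C / r = £3.34 / 0.051 = £65.4902
Discount to today: PV = £65.4902 / (1 + 0.051)^5 = £65.4902 / 1.282371 = £51.07

£51.07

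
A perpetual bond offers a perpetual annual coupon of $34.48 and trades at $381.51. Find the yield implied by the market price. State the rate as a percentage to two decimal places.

P = C/r ⇒ r = C/P = $34.48/$381.51 = 0.090378

9.04%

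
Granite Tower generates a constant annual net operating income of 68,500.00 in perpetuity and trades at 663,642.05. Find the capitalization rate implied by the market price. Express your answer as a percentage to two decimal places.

10.32%

P = C/r ⇒ r = C/P = 68,500.00/663,642.05 = 0.103218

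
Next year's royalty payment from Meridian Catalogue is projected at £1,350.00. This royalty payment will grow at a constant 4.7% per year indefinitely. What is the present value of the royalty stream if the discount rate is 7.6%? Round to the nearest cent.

Growing perpetuity: P = D₁ / (r − g) = £1,350.0000 / (0.076 − 0.047) = £46,551.72

£46551.72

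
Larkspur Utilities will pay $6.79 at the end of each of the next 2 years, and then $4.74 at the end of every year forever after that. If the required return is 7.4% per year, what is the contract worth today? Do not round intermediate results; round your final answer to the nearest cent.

$67.74

PV of 2-year annuity: $6.79 × [1 − (1+0.074)^−2] / 0.074 = 12.20872
Perpetuity value at year 2: $4.74 / 0.074 = 64.05405
PV of perpetuity: 64.05405 / (1+0.074)^2 = 55.53133
Total PV = 12.20872 + 55.53133 = 67.74004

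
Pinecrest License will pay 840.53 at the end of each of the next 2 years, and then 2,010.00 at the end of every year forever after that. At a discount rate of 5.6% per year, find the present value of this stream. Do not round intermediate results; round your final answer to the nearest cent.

33736.68

PV of 2-year annuity: 840.53 × [1 − (1+0.056)^−2] / 0.056 = 1549.70307
Perpetuity value at year 2: 2,010.00 / 0.056 = 35892.85714
PV of perpetuity: 35892.85714 / (1+0.056)^2 = 32186.97732
Total PV = 1549.70307 + 32186.97732 = 33736.68039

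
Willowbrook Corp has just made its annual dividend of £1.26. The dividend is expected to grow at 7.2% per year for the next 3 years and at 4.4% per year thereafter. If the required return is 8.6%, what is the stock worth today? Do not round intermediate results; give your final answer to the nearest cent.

£33.81

D_1 = 1.35072
D_2 = 1.44797
D_3 = 1.55223
Terminal value at year 3: TV = D_3×(1+g_2)/(r−g_2) = 1.62052/0.042 = 38.58390
P_0 = D_1/(1+r)^1 + D_2/(1+r)^2 + D_3/(1+r)^3 + TV/(1+r)^3
    = 1.24376 + 1.22772 + 1.21190 + 30.12428 = 33.80765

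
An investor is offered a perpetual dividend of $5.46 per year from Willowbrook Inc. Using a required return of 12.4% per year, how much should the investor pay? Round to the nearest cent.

Level perpetuity: PV = C / r = $5.46 / 0.124 = $44.03

$44.03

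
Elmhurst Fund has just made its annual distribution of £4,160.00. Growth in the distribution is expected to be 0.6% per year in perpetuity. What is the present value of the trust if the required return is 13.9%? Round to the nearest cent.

D₁ = D₀ × (1 + g) = £4,160.00 × 1.006 = £4,184.9600
Growing perpetuity: P = D₁ / (r − g) = £4,184.9600 / (0.139 − 0.006) = £31,465.86

£31465.86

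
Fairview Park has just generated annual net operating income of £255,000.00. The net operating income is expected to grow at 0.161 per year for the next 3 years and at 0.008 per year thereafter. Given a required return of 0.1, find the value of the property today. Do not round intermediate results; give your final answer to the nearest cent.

D_1 = 296055.00000
D_2 = 343719.85500
D_3 = 399058.75165
Terminal value at year 3: TV = D_3×(1+g_2)/(r−g_2) = 402251.22167/0.092 = 4372295.88770
P_0 = D_1/(1+r)^1 + D_2/(1+r)^2 + D_3/(1+r)^3 + TV/(1+r)^3
    = 269140.90909 + 284065.99587 + 299818.74655 + 3284970.61435 = 4137996.26586

£4137996.27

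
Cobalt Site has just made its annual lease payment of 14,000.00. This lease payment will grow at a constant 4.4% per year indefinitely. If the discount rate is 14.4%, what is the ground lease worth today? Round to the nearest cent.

D₁ = D₀ × (1 + g) = 14,000.00 × 1.044 = 14,616.0000
Growing perpetuity: P = D₁ / (r − g) = 14,616.0000 / (0.144 − 0.044) = 146,160.00

146160.00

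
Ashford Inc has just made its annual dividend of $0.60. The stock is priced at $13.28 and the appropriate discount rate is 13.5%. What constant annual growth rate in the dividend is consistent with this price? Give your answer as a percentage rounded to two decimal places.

P = D₀(1+g)/(r−g) ⇒ P(r−g) = D₀(1+g) ⇒ g(P+D₀) = P·r − D₀
g = (P·r − D₀)/(P + D₀) = ($13.28×0.135 − $0.60) / ($13.28 + $0.60) = 0.085937

8.59%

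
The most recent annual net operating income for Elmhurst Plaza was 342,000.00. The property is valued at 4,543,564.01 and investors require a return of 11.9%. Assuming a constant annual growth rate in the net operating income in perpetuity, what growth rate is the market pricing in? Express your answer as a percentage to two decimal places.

4.07%

P = D₀(1+g)/(r−g) ⇒ P(r−g) = D₀(1+g) ⇒ g(P+D₀) = P·r − D₀
g = (P·r − D₀)/(P + D₀) = (4,543,564.01×0.119 − 342,000.00) / (4,543,564.01 + 342,000.00) = 0.040668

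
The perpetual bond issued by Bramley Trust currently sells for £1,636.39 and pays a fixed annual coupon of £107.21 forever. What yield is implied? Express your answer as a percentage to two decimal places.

6.55%

P = C/r ⇒ r = C/P = £107.21/£1,636.39 = 0.065516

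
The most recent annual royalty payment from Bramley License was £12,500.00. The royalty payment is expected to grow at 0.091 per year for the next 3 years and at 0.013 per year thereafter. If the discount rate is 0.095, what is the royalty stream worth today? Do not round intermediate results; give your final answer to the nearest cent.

£189961.32

D_1 = 13637.50000
D_2 = 14878.51250
D_3 = 16232.45714
Terminal value at year 3: TV = D_3×(1+g_2)/(r−g_2) = 16443.47908/0.082 = 200530.23269
P_0 = D_1/(1+r)^1 + D_2/(1+r)^2 + D_3/(1+r)^3 + TV/(1+r)^3
    = 12454.33790 + 12408.84260 + 12363.51350 + 152734.62404 = 189961.31804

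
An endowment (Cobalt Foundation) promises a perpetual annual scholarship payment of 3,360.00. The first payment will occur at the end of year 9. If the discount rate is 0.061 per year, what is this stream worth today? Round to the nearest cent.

Value at end of year 8: C / r = 3,360.00 / 0.061 = 55,081.9672
Discount to today: PV = 55,081.9672 / (1 + 0.061)^8 = 55,081.9672 / 1.605917 = 34,299.39

34299.39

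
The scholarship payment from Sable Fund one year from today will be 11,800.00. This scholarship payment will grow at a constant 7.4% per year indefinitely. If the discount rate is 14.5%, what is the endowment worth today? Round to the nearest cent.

Growing perpetuity: P = D₁ / (r − g) = 11,800.0000 / (0.145 − 0.074) = 166,197.18

166197.18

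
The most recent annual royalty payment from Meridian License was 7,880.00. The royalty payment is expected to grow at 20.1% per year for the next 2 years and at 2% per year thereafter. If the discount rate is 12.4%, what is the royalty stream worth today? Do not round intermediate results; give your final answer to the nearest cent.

D_1 = 9463.88000
D_2 = 11366.11988
Terminal value at year 2: TV = D_2×(1+g_2)/(r−g_2) = 11593.44228/0.104 = 111475.40652
P_0 = D_1/(1+r)^1 + D_2/(1+r)^2 + TV/(1+r)^2
    = 8419.82206 + 8996.62482 + 88236.12805 = 105652.57494

105652.57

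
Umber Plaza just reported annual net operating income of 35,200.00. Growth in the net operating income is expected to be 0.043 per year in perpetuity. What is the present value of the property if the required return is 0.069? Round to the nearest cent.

1412061.54

D₁ = D₀ × (1 + g) = 35,200.00 × 1.043 = 36,713.6000
Growing perpetuity: P = D₁ / (r − g) = 36,713.6000 / (0.069 − 0.043) = 1,412,061.54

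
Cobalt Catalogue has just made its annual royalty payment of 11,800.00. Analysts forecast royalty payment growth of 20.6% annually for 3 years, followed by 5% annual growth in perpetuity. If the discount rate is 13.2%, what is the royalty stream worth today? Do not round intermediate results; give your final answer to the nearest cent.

D_1 = 14230.80000
D_2 = 17162.34480
D_3 = 20697.78783
Terminal value at year 3: TV = D_3×(1+g_2)/(r−g_2) = 21732.67722/0.082 = 265032.64903
P_0 = D_1/(1+r)^1 + D_2/(1+r)^2 + D_3/(1+r)^3 + TV/(1+r)^3
    = 12571.37809 + 13393.18196 + 14268.70799 + 182709.06572 = 222942.33376

222942.33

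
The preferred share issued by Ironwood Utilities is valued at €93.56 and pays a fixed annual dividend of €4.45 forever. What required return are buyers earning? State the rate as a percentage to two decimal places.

4.76%

P = C/r ⇒ r = C/P = €4.45/€93.56 = 0.047563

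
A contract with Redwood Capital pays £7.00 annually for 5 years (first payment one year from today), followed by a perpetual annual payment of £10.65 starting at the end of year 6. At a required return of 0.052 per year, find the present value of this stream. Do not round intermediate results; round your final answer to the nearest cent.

£189.09

PV of 5-year annuity: £7.00 × [1 − (1+0.052)^−5] / 0.052 = 30.13951
Perpetuity value at year 5: £10.65 / 0.052 = 204.80769
PV of perpetuity: 204.80769 / (1+0.052)^5 = 158.95257
Total PV = 30.13951 + 158.95257 = 189.09209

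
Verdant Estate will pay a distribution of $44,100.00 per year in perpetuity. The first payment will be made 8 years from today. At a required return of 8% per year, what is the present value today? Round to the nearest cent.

Value at end of year 7: C / r = $44,100.00 / 0.08 = $551,250.0000
Discount to today: PV = $551,250.0000 / (1 + 0.08)^7 = $551,250.0000 / 1.713824 = $321,649.08

$321649.08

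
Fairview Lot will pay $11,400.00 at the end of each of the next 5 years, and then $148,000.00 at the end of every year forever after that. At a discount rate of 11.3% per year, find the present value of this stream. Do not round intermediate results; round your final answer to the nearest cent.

PV of 5-year annuity: $11,400.00 × [1 − (1+0.113)^−5] / 0.113 = 41817.18425
Perpetuity value at year 5: $148,000.00 / 0.113 = 1309734.51327
PV of perpetuity: 1309734.51327 / (1+0.113)^5 = 766844.75282
Total PV = 41817.18425 + 766844.75282 = 808661.93707

$808661.94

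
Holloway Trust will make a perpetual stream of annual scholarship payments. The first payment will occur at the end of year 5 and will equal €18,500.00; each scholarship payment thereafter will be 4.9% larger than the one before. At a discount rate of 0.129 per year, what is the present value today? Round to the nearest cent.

Value at end of year 4: C₁ / (r − g) = €18,500.00 / (0.129 − 0.049) = €231,250.0000
Discount to today: PV = €231,250.0000 / (1 + 0.129)^4 = €231,250.0000 / 1.624710 = €142,333.12

€142333.12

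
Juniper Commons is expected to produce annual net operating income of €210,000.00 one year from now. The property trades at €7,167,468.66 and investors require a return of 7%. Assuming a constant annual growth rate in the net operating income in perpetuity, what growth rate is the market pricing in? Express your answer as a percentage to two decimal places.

P = D₁/(r−g) ⇒ g = r − D₁/P = 0.07 − €210,000.00/€7,167,468.66 = 0.040701

4.07%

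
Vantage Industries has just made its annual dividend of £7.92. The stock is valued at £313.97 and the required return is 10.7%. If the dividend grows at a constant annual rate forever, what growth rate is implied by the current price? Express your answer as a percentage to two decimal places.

P = D₀(1+g)/(r−g) ⇒ P(r−g) = D₀(1+g) ⇒ g(P+D₀) = P·r − D₀
g = (P·r − D₀)/(P + D₀) = (£313.97×0.107 − £7.92) / (£313.97 + £7.92) = 0.079763

7.98%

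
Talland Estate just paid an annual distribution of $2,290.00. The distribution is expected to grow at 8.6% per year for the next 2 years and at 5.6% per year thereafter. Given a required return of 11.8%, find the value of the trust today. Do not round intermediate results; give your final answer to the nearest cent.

$41188.28

D_1 = 2486.94000
D_2 = 2700.81684
Terminal value at year 2: TV = D_2×(1+g_2)/(r−g_2) = 2852.06258/0.062 = 46001.00940
P_0 = D_1/(1+r)^1 + D_2/(1+r)^2 + TV/(1+r)^2
    = 2224.45438 + 2160.78485 + 36803.04515 = 41188.28438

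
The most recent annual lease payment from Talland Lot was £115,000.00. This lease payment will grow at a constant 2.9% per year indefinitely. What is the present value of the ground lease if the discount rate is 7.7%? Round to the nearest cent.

D₁ = D₀ × (1 + g) = £115,000.00 × 1.029 = £118,335.0000
Growing perpetuity: P = D₁ / (r − g) = £118,335.0000 / (0.077 − 0.029) = £2,465,312.50

£2465312.50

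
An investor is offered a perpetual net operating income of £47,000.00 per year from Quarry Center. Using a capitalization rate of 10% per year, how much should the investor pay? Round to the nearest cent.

£470000.00

Level perpetuity: PV = C / r = £47,000.00 / 0.1 = £470,000.00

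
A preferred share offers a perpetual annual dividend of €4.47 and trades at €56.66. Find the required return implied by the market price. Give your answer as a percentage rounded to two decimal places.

7.89%

P = C/r ⇒ r = C/P = €4.47/€56.66 = 0.078892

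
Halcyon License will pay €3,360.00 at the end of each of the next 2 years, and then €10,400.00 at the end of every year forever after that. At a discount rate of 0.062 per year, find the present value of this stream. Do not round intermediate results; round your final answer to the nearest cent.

PV of 2-year annuity: €3,360.00 × [1 − (1+0.062)^−2] / 0.062 = 6142.97722
Perpetuity value at year 2: €10,400.00 / 0.062 = 167741.93548
PV of perpetuity: 167741.93548 / (1+0.062)^2 = 148727.95837
Total PV = 6142.97722 + 148727.95837 = 154870.93559

€154870.94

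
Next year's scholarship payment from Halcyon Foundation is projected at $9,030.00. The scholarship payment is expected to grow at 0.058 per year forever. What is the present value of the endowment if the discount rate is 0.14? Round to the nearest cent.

$110121.95

Growing perpetuity: P = D₁ / (r − g) = $9,030.0000 / (0.14 − 0.058) = $110,121.95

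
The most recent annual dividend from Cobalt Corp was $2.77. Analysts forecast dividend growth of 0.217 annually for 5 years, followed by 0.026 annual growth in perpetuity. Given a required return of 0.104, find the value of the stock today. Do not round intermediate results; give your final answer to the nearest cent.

D_1 = 3.37109
D_2 = 4.10262
D_3 = 4.99288
D_4 = 6.07634
D_5 = 7.39491
Terminal value at year 5: TV = D_5×(1+g_2)/(r−g_2) = 7.58717/0.078 = 97.27146
P_0 = D_1/(1+r)^1 + D_2/(1+r)^2 + D_3/(1+r)^3 + D_4/(1+r)^4 + D_5/(1+r)^5 + TV/(1+r)^5
    = 3.05352 + 3.36607 + 3.71060 + 4.09040 + 4.50907 + 59.31166 = 78.04132

$78.04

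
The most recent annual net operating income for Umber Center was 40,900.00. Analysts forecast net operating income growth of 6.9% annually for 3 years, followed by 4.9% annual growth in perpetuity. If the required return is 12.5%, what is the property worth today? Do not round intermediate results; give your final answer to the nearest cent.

D_1 = 43722.10000
D_2 = 46738.92490
D_3 = 49963.91072
Terminal value at year 3: TV = D_3×(1+g_2)/(r−g_2) = 52412.14234/0.076 = 689633.45189
P_0 = D_1/(1+r)^1 + D_2/(1+r)^2 + D_3/(1+r)^3 + TV/(1+r)^3
    = 38864.08889 + 36929.52091 + 35091.25142 + 484351.61504 = 595236.47626

595236.48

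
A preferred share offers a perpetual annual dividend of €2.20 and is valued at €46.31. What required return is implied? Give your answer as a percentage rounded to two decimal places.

P = C/r ⇒ r = C/P = €2.20/€46.31 = 0.047506

4.75%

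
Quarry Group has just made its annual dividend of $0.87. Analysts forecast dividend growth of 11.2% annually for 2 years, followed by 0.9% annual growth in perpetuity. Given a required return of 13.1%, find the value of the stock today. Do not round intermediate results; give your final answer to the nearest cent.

D_1 = 0.96744
D_2 = 1.07579
Terminal value at year 2: TV = D_2×(1+g_2)/(r−g_2) = 1.08548/0.122 = 8.89734
P_0 = D_1/(1+r)^1 + D_2/(1+r)^2 + TV/(1+r)^2
    = 0.85538 + 0.84101 + 6.95561 = 8.65201

$8.65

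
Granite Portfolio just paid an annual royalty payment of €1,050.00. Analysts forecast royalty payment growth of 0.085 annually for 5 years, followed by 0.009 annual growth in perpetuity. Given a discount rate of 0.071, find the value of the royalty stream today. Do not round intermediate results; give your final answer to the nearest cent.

D_1 = 1139.25000
D_2 = 1236.08625
D_3 = 1341.15358
D_4 = 1455.15164
D_5 = 1578.83952
Terminal value at year 5: TV = D_5×(1+g_2)/(r−g_2) = 1593.04908/0.062 = 25694.34001
P_0 = D_1/(1+r)^1 + D_2/(1+r)^2 + D_3/(1+r)^3 + D_4/(1+r)^4 + D_5/(1+r)^5 + TV/(1+r)^5
    = 1063.72549 + 1077.63040 + 1091.71707 + 1105.98788 + 1120.44524 + 18234.34269 = 23693.84877

€23693.85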